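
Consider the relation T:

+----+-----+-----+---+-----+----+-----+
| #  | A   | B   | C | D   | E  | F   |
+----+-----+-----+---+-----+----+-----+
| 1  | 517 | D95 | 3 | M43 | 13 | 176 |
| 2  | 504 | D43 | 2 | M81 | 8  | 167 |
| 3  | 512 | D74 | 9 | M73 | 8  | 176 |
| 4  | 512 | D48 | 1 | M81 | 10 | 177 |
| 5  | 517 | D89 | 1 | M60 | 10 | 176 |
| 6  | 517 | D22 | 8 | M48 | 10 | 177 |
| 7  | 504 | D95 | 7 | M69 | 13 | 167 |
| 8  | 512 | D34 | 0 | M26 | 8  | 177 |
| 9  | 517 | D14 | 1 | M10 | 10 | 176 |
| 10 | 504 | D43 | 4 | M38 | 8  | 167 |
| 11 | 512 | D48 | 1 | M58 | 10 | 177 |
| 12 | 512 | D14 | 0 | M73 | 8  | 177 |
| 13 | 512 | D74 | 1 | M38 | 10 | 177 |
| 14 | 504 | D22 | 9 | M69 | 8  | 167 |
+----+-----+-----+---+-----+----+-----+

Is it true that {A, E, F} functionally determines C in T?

(A=517, E=13, F=176): row 1 → C = 3 ✓
(A=504, E=8, F=167): rows 2, 10, 14 → C takes values {2, 4, 9} — violation
(A=512, E=8, F=176): row 3 → C = 9 ✓
(A=512, E=10, F=177): rows 4, 11, 13 → C = 1, 1, 1 ✓
(A=517, E=10, F=176): rows 5, 9 → C = 1, 1 ✓
(A=517, E=10, F=177): row 6 → C = 8 ✓
(A=504, E=13, F=167): row 7 → C = 7 ✓
(A=512, E=8, F=177): rows 8, 12 → C = 0, 0 ✓
Two rows agree on {A, E, F} but differ on C, so {A, E, F} → C does not hold.

No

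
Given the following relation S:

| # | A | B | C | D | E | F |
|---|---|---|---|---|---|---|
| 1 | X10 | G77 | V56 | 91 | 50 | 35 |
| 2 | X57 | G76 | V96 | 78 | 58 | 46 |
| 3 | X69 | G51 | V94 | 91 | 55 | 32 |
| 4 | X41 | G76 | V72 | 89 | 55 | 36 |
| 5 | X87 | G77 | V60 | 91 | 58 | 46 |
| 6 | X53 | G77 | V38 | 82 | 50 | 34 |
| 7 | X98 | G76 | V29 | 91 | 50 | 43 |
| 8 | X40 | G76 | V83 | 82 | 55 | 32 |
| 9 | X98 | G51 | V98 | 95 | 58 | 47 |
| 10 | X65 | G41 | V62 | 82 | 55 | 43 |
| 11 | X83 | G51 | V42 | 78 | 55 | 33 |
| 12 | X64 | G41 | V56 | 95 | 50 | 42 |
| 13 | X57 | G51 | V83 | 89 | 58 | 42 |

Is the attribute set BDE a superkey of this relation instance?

Yes

All 13 rows have distinct BDE values, so BDE → (all attributes) holds and BDE is a superkey.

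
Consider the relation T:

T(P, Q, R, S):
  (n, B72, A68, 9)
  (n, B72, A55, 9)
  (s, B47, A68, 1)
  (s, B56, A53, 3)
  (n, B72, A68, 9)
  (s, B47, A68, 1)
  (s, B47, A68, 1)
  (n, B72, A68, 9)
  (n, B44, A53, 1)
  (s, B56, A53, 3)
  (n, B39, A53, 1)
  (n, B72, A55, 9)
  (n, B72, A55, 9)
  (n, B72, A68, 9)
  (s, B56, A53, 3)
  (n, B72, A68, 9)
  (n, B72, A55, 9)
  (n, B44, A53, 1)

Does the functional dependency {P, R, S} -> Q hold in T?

No

(P=n, R=A68, S=9): 5 rows → Q = B72, B72, B72, B72, B72 ✓
(P=n, R=A55, S=9): 4 rows → Q = B72, B72, B72, B72 ✓
(P=s, R=A68, S=1): 3 rows → Q = B47, B47, B47 ✓
(P=s, R=A53, S=3): 3 rows → Q = B56, B56, B56 ✓
(P=n, R=A53, S=1): 3 rows → Q takes values {B44, B39} — violation
Two rows agree on {P, R, S} but differ on Q, so {P, R, S} -> Q does not hold.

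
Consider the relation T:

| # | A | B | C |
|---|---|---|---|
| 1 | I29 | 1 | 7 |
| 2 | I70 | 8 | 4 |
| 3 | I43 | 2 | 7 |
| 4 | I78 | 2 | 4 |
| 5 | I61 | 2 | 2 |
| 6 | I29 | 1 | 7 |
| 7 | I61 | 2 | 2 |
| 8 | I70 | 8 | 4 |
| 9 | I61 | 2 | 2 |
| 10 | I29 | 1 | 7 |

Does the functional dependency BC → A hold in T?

(B=1, C=7): rows 1, 6, 10 → A = I29, I29, I29 ✓
(B=8, C=4): rows 2, 8 → A = I70, I70 ✓
(B=2, C=7): row 3 → A = I43 ✓
(B=2, C=4): row 4 → A = I78 ✓
(B=2, C=2): rows 5, 7, 9 → A = I61, I61, I61 ✓
Every BC value is associated with a single A value, so BC → A holds.

Yes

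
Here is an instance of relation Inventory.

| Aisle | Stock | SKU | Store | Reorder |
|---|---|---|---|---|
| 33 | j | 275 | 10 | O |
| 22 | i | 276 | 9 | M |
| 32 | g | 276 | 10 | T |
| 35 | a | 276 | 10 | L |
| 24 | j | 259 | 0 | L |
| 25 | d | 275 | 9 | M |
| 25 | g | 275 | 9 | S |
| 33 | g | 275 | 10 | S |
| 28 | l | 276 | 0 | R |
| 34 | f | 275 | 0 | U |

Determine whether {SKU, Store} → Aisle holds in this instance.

(SKU=275, Store=10): 2 rows → Aisle = 33, 33 ✓
(SKU=276, Store=9): 1 row → Aisle = 22 ✓
(SKU=276, Store=10): 2 rows → Aisle takes values {32, 35} — violation
(SKU=259, Store=0): 1 row → Aisle = 24 ✓
(SKU=275, Store=9): 2 rows → Aisle = 25, 25 ✓
(SKU=276, Store=0): 1 row → Aisle = 28 ✓
(SKU=275, Store=0): 1 row → Aisle = 34 ✓
Two rows agree on {SKU, Store} but differ on Aisle, so {SKU, Store} → Aisle does not hold.

No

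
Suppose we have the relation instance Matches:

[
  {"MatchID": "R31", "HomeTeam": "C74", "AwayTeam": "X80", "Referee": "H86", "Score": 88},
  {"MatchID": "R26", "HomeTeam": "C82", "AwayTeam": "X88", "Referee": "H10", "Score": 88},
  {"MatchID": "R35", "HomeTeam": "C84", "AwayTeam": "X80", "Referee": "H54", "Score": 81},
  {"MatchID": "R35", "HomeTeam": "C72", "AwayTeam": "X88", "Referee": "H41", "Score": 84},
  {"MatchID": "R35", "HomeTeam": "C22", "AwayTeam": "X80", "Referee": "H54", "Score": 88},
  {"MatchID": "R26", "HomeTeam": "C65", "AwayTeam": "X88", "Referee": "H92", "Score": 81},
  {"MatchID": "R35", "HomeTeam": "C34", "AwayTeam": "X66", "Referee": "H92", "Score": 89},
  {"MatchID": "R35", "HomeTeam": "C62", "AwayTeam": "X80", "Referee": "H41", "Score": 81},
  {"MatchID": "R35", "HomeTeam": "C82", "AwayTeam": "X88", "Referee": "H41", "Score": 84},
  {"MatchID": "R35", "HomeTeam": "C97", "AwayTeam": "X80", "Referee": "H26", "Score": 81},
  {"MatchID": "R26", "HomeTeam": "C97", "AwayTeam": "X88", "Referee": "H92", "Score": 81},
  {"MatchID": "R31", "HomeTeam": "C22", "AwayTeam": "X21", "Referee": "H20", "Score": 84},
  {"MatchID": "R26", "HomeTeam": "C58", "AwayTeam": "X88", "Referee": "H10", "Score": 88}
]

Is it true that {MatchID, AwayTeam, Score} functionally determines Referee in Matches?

(MatchID=R31, AwayTeam=X80, Score=88): 1 row → Referee = H86 ✓
(MatchID=R26, AwayTeam=X88, Score=88): 2 rows → Referee = H10, H10 ✓
(MatchID=R35, AwayTeam=X80, Score=81): 3 rows → Referee takes values {H54, H41, H26} — violation
(MatchID=R35, AwayTeam=X88, Score=84): 2 rows → Referee = H41, H41 ✓
(MatchID=R35, AwayTeam=X80, Score=88): 1 row → Referee = H54 ✓
(MatchID=R26, AwayTeam=X88, Score=81): 2 rows → Referee = H92, H92 ✓
(MatchID=R35, AwayTeam=X66, Score=89): 1 row → Referee = H92 ✓
(MatchID=R31, AwayTeam=X21, Score=84): 1 row → Referee = H20 ✓
Two rows agree on {MatchID, AwayTeam, Score} but differ on Referee, so {MatchID, AwayTeam, Score} -> Referee does not hold.

No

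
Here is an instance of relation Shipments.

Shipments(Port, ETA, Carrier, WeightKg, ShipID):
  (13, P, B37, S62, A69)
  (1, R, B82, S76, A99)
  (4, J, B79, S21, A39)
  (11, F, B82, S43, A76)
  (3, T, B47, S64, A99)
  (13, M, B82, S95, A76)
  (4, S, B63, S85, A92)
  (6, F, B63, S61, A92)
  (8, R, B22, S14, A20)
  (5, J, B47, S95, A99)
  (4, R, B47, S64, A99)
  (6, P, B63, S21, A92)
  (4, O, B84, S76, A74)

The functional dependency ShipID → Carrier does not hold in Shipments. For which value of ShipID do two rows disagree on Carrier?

A99

ShipID=A69: 1 row → Carrier = B37 ✓
ShipID=A99: 4 rows → Carrier takes values {B82, B47} — violation
ShipID=A39: 1 row → Carrier = B79 ✓
ShipID=A76: 2 rows → Carrier = B82, B82 ✓
ShipID=A92: 3 rows → Carrier = B63, B63, B63 ✓
ShipID=A20: 1 row → Carrier = B22 ✓
ShipID=A74: 1 row → Carrier = B84 ✓
The only ShipID value with inconsistent Carrier is ShipID=A99.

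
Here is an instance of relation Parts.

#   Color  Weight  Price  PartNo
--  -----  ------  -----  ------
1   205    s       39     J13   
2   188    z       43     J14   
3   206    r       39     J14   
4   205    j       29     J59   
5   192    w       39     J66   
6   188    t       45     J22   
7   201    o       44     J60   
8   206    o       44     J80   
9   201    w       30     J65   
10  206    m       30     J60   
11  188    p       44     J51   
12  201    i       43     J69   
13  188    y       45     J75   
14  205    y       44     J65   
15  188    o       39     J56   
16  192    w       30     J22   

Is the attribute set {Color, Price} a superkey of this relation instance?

Rows 6 and 13 have the same {Color, Price} value (Color=188, Price=45) but are distinct tuples, so {Color, Price} does not determine every attribute — not a superkey.

No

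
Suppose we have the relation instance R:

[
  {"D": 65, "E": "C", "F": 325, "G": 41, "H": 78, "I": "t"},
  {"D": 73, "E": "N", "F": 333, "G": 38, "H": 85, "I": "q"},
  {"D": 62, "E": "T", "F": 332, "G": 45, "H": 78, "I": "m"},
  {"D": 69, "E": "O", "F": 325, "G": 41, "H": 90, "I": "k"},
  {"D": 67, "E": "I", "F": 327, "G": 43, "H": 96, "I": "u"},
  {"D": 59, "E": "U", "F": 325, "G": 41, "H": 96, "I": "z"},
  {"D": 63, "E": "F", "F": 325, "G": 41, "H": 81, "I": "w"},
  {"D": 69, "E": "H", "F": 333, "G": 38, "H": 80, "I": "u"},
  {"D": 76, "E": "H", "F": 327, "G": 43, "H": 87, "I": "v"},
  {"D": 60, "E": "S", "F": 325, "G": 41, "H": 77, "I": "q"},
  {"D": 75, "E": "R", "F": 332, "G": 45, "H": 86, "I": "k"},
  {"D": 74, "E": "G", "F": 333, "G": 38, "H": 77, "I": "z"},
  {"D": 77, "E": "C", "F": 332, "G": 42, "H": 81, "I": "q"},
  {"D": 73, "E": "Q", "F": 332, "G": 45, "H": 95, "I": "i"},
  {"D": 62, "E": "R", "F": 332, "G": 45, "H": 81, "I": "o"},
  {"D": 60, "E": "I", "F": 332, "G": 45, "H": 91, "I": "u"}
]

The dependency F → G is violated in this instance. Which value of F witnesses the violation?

332

F=325: 5 rows → G = 41, 41, 41, 41, 41 ✓
F=333: 3 rows → G = 38, 38, 38 ✓
F=332: 6 rows → G takes values {45, 42} — violation
F=327: 2 rows → G = 43, 43 ✓
The only F value with inconsistent G is F=332.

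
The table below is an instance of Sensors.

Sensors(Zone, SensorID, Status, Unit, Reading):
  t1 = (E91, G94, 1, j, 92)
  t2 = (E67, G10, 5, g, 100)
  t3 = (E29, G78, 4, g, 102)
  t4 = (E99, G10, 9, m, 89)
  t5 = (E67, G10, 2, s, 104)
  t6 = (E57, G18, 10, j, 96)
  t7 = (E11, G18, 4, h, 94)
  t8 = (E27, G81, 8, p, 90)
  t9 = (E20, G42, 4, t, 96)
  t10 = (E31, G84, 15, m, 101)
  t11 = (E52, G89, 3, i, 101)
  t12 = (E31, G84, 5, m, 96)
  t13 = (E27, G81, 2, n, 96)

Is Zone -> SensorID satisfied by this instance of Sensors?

Zone=E91: row 1 → SensorID = G94 ✓
Zone=E67: rows 2, 5 → SensorID = G10, G10 ✓
Zone=E29: row 3 → SensorID = G78 ✓
Zone=E99: row 4 → SensorID = G10 ✓
Zone=E57: row 6 → SensorID = G18 ✓
Zone=E11: row 7 → SensorID = G18 ✓
Zone=E27: rows 8, 13 → SensorID = G81, G81 ✓
Zone=E20: row 9 → SensorID = G42 ✓
Zone=E31: rows 10, 12 → SensorID = G84, G84 ✓
Zone=E52: row 11 → SensorID = G89 ✓
Every Zone value is associated with a single SensorID value, so Zone -> SensorID holds.

Yes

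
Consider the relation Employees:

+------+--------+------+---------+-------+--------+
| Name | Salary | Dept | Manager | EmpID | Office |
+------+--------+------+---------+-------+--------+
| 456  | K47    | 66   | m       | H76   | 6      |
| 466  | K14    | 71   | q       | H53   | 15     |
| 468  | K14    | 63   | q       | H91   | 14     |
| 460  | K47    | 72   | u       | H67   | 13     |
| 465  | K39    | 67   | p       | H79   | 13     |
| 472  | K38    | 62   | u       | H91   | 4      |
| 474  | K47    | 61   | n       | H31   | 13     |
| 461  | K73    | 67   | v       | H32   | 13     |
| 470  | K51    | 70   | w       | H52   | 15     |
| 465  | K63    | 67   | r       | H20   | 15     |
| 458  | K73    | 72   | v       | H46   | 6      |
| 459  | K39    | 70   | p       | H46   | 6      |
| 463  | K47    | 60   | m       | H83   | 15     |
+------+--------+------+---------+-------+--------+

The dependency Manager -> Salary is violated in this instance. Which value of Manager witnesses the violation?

u

Manager=m: 2 rows → Salary = K47, K47 ✓
Manager=q: 2 rows → Salary = K14, K14 ✓
Manager=u: 2 rows → Salary takes values {K47, K38} — violation
Manager=p: 2 rows → Salary = K39, K39 ✓
Manager=n: 1 row → Salary = K47 ✓
Manager=v: 2 rows → Salary = K73, K73 ✓
Manager=w: 1 row → Salary = K51 ✓
Manager=r: 1 row → Salary = K63 ✓
The only Manager value with inconsistent Salary is Manager=u.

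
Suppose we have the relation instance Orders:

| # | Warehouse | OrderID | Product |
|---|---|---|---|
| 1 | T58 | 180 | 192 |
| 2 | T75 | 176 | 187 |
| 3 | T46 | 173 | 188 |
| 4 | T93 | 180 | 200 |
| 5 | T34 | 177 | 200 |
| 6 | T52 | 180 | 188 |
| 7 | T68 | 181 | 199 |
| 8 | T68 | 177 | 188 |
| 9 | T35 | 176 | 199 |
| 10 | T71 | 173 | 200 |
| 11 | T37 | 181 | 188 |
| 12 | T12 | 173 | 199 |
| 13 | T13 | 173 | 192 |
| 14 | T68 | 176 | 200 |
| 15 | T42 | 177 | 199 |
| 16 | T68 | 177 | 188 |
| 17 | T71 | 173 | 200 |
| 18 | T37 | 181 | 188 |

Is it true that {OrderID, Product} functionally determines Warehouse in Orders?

(OrderID=180, Product=192): row 1 → Warehouse = T58 ✓
(OrderID=176, Product=187): row 2 → Warehouse = T75 ✓
(OrderID=173, Product=188): row 3 → Warehouse = T46 ✓
(OrderID=180, Product=200): row 4 → Warehouse = T93 ✓
(OrderID=177, Product=200): row 5 → Warehouse = T34 ✓
(OrderID=180, Product=188): row 6 → Warehouse = T52 ✓
(OrderID=181, Product=199): row 7 → Warehouse = T68 ✓
(OrderID=177, Product=188): rows 8, 16 → Warehouse = T68, T68 ✓
(OrderID=176, Product=199): row 9 → Warehouse = T35 ✓
(OrderID=173, Product=200): rows 10, 17 → Warehouse = T71, T71 ✓
(OrderID=181, Product=188): rows 11, 18 → Warehouse = T37, T37 ✓
(OrderID=173, Product=199): row 12 → Warehouse = T12 ✓
(OrderID=173, Product=192): row 13 → Warehouse = T13 ✓
(OrderID=176, Product=200): row 14 → Warehouse = T68 ✓
(OrderID=177, Product=199): row 15 → Warehouse = T42 ✓
Every {OrderID, Product} value is associated with a single Warehouse value, so {OrderID, Product} -> Warehouse holds.

Yes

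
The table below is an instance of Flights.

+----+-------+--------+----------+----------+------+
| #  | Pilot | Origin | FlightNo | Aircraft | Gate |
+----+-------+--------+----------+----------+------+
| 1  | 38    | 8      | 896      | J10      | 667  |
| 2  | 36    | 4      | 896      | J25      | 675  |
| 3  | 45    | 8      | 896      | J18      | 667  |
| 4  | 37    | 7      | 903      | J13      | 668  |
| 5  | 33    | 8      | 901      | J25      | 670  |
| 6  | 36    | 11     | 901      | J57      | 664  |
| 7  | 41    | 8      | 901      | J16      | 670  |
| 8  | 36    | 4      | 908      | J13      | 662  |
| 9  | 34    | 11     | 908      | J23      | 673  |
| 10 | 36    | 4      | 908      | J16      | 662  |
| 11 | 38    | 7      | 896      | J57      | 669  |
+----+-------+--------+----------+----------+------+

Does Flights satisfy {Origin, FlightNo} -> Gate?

(Origin=8, FlightNo=896): rows 1, 3 → Gate = 667, 667 ✓
(Origin=4, FlightNo=896): row 2 → Gate = 675 ✓
(Origin=7, FlightNo=903): row 4 → Gate = 668 ✓
(Origin=8, FlightNo=901): rows 5, 7 → Gate = 670, 670 ✓
(Origin=11, FlightNo=901): row 6 → Gate = 664 ✓
(Origin=4, FlightNo=908): rows 8, 10 → Gate = 662, 662 ✓
(Origin=11, FlightNo=908): row 9 → Gate = 673 ✓
(Origin=7, FlightNo=896): row 11 → Gate = 669 ✓
Every {Origin, FlightNo} value is associated with a single Gate value, so {Origin, FlightNo} -> Gate holds.

Yes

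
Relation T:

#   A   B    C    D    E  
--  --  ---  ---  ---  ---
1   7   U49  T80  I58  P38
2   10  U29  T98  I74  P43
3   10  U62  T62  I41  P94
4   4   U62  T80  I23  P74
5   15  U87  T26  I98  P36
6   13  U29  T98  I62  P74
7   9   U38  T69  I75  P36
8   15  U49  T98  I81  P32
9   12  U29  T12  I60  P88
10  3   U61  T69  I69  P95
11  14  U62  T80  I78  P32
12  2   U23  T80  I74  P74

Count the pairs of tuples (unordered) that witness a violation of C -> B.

8

C=T80: violating pairs (1,4), (1,11), (1,12), (4,12), (11,12) — 5 pairs.
C=T98: violating pairs (2,8), (6,8) — 2 pairs.
C=T69: violating pairs (7,10) — 1 pair.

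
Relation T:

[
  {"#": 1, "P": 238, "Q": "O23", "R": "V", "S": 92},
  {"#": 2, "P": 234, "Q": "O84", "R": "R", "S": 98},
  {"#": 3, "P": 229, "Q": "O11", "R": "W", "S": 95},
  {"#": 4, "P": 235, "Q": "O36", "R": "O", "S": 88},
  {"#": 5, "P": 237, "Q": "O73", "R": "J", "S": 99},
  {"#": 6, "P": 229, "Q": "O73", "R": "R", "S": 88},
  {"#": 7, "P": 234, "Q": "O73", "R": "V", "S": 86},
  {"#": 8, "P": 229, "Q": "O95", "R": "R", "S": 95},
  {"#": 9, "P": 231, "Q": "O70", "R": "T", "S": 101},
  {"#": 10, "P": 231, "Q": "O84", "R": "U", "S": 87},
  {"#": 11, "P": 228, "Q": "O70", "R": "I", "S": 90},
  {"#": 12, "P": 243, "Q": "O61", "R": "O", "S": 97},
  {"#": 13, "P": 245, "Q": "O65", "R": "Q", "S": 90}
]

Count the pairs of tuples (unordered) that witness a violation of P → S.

4

P=234: violating pairs (2,7) — 1 pair.
P=229: violating pairs (3,6), (6,8) — 2 pairs.
P=231: violating pairs (9,10) — 1 pair.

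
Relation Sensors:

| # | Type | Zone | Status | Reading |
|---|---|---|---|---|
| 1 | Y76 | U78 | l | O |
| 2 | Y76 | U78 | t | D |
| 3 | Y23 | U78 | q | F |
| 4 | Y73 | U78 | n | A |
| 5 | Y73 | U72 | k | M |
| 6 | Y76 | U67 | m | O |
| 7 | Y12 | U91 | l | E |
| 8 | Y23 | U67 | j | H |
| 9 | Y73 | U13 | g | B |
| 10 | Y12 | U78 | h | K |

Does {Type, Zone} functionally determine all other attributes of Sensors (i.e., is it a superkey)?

No

Rows 1 and 2 have the same {Type, Zone} value (Type=Y76, Zone=U78) but are distinct tuples, so {Type, Zone} does not determine every attribute — not a superkey.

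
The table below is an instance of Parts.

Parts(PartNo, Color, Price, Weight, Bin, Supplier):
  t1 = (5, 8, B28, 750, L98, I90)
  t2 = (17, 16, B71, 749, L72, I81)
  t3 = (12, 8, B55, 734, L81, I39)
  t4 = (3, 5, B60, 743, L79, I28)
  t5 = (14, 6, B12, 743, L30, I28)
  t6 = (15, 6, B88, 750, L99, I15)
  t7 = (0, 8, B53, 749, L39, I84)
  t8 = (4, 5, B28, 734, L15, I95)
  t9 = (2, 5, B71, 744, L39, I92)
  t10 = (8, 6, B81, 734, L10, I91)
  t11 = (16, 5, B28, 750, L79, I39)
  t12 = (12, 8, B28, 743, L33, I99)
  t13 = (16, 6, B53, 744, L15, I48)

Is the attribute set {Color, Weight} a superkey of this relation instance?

All 13 rows have distinct {Color, Weight} values, so {Color, Weight} → (all attributes) holds and {Color, Weight} is a superkey.

Yes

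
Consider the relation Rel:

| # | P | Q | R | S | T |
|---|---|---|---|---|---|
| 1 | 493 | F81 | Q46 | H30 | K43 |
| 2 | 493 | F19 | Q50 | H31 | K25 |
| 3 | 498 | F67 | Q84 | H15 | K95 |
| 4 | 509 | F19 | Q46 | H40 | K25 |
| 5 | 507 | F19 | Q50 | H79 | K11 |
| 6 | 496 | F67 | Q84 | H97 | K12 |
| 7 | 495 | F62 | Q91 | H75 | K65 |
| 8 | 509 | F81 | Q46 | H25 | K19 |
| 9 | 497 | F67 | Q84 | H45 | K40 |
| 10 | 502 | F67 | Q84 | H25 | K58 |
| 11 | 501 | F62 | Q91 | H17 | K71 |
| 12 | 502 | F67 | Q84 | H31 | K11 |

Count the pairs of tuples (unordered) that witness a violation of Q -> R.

2

Q=F81: all 2 rows agree on R — 0 pairs.
Q=F19: violating pairs (2,4), (4,5) — 2 pairs.
Q=F67: all 5 rows agree on R — 0 pairs.
Q=F62: all 2 rows agree on R — 0 pairs.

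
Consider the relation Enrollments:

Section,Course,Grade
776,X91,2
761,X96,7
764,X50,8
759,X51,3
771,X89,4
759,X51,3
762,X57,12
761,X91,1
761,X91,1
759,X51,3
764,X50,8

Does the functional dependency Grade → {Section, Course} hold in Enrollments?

Yes

Grade=2: 1 row → {Section,Course} = (776, X91) ✓
Grade=7: 1 row → {Section,Course} = (761, X96) ✓
Grade=8: 2 rows → {Section,Course} = (764, X50), (764, X50) ✓
Grade=3: 3 rows → {Section,Course} = (759, X51), (759, X51), (759, X51) ✓
Grade=4: 1 row → {Section,Course} = (771, X89) ✓
Grade=12: 1 row → {Section,Course} = (762, X57) ✓
Grade=1: 2 rows → {Section,Course} = (761, X91), (761, X91) ✓
Every Grade value is associated with a single {Section, Course} value, so Grade → {Section, Course} holds.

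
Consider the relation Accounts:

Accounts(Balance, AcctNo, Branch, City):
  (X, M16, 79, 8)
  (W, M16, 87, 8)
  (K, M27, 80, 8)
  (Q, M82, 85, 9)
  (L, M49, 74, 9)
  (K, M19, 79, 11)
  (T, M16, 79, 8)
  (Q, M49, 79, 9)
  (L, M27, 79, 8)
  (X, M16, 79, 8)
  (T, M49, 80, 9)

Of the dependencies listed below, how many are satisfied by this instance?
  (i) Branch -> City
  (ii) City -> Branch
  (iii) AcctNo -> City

(i) Branch -> City: Branch=79: 6 rows → City takes values {8, 11, 9} — violation; Branch=80: 2 rows → City takes values {8, 9} — violation — fails.
(ii) City -> Branch: City=8: 6 rows → Branch takes values {79, 87, 80} — violation; City=9: 4 rows → Branch takes values {85, 74, 79, 80} — violation — fails.
(iii) AcctNo -> City: every LHS value maps to a single RHS value — holds.
1 of the 3 dependencies holds.

1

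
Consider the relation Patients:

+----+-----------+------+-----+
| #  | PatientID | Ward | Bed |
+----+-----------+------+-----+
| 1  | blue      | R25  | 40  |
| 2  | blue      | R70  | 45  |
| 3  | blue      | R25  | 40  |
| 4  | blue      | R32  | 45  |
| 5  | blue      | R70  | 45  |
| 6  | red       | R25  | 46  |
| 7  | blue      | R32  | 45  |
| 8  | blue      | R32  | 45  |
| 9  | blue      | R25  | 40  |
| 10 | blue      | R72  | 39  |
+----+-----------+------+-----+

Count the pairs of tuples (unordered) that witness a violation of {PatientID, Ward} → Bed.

(PatientID=blue, Ward=R25): all 3 rows agree on Bed — 0 pairs.
(PatientID=blue, Ward=R70): all 2 rows agree on Bed — 0 pairs.
(PatientID=blue, Ward=R32): all 3 rows agree on Bed — 0 pairs.

0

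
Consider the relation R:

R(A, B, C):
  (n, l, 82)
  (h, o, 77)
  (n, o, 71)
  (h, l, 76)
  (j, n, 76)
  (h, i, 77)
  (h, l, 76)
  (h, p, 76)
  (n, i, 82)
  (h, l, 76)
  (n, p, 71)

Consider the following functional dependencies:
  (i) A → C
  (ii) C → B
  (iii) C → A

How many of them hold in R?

0

(i) A → C: A=n: 4 rows → C takes values {82, 71} — violation; A=h: 6 rows → C takes values {77, 76} — violation — fails.
(ii) C → B: C=82: 2 rows → B takes values {l, i} — violation; C=77: 2 rows → B takes values {o, i} — violation; C=71: 2 rows → B takes values {o, p} — violation; C=76: 5 rows → B takes values {l, n, p} — violation — fails.
(iii) C → A: C=76: 5 rows → A takes values {h, j} — violation — fails.
None of the 3 dependencies hold.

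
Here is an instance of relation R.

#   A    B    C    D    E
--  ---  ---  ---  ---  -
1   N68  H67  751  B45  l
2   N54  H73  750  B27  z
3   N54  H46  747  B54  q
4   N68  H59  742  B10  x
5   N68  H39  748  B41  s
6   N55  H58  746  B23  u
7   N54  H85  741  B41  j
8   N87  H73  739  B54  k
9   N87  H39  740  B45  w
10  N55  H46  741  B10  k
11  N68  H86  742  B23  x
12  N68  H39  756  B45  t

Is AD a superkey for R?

No

Rows 1 and 12 have the same AD value (A=N68, D=B45) but are distinct tuples, so AD does not determine every attribute — not a superkey.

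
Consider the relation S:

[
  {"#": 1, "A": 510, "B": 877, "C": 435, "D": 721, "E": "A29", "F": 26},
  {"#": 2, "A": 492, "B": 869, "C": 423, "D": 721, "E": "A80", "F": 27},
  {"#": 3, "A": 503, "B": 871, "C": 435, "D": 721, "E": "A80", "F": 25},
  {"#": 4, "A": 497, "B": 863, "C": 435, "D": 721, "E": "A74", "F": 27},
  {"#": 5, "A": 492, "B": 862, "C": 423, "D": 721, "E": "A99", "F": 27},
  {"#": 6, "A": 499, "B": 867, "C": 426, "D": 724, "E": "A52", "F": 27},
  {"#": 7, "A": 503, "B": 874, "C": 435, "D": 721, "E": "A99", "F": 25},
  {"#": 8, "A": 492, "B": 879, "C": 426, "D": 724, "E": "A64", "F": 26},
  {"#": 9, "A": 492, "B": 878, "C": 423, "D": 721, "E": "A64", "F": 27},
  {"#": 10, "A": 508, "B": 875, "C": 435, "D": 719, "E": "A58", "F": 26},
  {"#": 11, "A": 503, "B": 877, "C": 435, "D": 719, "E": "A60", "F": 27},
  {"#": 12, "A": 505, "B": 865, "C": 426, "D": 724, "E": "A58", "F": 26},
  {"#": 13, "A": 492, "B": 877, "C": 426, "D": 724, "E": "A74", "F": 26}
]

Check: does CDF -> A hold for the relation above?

No

(C=435, D=721, F=26): row 1 → A = 510 ✓
(C=423, D=721, F=27): rows 2, 5, 9 → A = 492, 492, 492 ✓
(C=435, D=721, F=25): rows 3, 7 → A = 503, 503 ✓
(C=435, D=721, F=27): row 4 → A = 497 ✓
(C=426, D=724, F=27): row 6 → A = 499 ✓
(C=426, D=724, F=26): rows 8, 12, 13 → A takes values {492, 505} — violation
(C=435, D=719, F=26): row 10 → A = 508 ✓
(C=435, D=719, F=27): row 11 → A = 503 ✓
Two rows agree on CDF but differ on A, so CDF -> A does not hold.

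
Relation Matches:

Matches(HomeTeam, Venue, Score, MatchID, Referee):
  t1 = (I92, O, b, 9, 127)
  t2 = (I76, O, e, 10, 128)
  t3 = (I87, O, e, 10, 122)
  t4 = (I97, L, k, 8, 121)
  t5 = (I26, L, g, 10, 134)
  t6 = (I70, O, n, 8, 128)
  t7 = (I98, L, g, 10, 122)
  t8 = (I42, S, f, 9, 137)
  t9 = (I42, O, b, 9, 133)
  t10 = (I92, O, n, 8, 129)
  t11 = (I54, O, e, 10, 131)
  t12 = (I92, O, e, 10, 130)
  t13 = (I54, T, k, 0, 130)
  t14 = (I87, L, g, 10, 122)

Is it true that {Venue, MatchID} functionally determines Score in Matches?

(Venue=O, MatchID=9): rows 1, 9 → Score = b, b ✓
(Venue=O, MatchID=10): rows 2, 3, 11, 12 → Score = e, e, e, e ✓
(Venue=L, MatchID=8): row 4 → Score = k ✓
(Venue=L, MatchID=10): rows 5, 7, 14 → Score = g, g, g ✓
(Venue=O, MatchID=8): rows 6, 10 → Score = n, n ✓
(Venue=S, MatchID=9): row 8 → Score = f ✓
(Venue=T, MatchID=0): row 13 → Score = k ✓
Every {Venue, MatchID} value is associated with a single Score value, so {Venue, MatchID} -> Score holds.

Yes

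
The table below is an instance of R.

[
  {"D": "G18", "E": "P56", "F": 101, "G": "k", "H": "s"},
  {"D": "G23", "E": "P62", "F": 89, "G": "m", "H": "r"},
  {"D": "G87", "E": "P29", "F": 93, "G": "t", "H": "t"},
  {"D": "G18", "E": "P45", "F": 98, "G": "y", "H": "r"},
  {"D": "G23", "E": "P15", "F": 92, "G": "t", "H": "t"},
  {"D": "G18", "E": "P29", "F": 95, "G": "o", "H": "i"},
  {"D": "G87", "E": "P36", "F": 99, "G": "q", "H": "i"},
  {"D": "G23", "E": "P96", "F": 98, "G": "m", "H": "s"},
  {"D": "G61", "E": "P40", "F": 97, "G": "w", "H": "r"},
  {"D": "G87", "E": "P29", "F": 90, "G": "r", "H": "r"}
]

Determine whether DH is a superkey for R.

All 10 rows have distinct DH values, so DH → (all attributes) holds and DH is a superkey.

Yes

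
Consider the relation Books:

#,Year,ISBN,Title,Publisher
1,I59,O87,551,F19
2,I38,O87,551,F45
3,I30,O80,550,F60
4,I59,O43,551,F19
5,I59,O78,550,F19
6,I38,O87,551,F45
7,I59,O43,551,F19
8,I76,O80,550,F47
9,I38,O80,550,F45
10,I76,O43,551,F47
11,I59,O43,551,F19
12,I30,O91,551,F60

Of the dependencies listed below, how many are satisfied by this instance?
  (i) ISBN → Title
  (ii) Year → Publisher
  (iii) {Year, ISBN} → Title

(i) ISBN → Title: every LHS value maps to a single RHS value — holds.
(ii) Year → Publisher: every LHS value maps to a single RHS value — holds.
(iii) {Year, ISBN} → Title: every LHS value maps to a single RHS value — holds.
3 of the 3 dependencies hold.

3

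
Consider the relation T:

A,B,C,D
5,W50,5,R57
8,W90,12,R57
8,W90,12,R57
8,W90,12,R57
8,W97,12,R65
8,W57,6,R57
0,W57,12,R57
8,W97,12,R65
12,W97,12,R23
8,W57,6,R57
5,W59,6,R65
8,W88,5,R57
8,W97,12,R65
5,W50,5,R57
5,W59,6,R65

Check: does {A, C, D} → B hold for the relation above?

Yes

(A=5, C=5, D=R57): 2 rows → B = W50, W50 ✓
(A=8, C=12, D=R57): 3 rows → B = W90, W90, W90 ✓
(A=8, C=12, D=R65): 3 rows → B = W97, W97, W97 ✓
(A=8, C=6, D=R57): 2 rows → B = W57, W57 ✓
(A=0, C=12, D=R57): 1 row → B = W57 ✓
(A=12, C=12, D=R23): 1 row → B = W97 ✓
(A=5, C=6, D=R65): 2 rows → B = W59, W59 ✓
(A=8, C=5, D=R57): 1 row → B = W88 ✓
Every {A, C, D} value is associated with a single B value, so {A, C, D} → B holds.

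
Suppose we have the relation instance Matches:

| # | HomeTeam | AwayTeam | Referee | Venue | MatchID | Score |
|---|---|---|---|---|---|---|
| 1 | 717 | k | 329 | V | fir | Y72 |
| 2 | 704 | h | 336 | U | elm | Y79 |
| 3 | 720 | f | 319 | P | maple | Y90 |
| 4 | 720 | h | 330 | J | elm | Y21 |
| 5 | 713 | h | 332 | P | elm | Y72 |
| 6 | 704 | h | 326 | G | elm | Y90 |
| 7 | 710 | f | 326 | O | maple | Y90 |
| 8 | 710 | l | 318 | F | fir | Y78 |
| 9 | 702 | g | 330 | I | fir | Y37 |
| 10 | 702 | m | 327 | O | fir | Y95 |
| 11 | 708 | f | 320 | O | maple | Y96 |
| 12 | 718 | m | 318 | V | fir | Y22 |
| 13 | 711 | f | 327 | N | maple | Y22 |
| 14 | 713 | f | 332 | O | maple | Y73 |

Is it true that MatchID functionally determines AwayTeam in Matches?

MatchID=fir: rows 1, 8, 9, 10, 12 → AwayTeam takes values {k, l, g, m} — violation
MatchID=elm: rows 2, 4, 5, 6 → AwayTeam = h, h, h, h ✓
MatchID=maple: rows 3, 7, 11, 13, 14 → AwayTeam = f, f, f, f, f ✓
Two rows agree on MatchID but differ on AwayTeam, so MatchID -> AwayTeam does not hold.

No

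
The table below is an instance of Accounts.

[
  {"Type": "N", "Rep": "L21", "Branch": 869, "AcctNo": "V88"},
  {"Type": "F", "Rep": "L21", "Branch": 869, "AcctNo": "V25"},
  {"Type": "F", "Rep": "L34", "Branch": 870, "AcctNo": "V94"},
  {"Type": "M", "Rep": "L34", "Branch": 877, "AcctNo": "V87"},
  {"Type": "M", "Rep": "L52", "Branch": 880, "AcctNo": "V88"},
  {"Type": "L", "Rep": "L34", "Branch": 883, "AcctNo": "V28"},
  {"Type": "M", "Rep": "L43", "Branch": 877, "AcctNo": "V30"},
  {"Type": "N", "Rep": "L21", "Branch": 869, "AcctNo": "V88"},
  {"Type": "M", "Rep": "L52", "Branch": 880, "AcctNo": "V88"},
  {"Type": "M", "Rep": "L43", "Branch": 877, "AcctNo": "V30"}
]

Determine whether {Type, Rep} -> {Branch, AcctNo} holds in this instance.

(Type=N, Rep=L21): 2 rows → {Branch,AcctNo} = (869, V88), (869, V88) ✓
(Type=F, Rep=L21): 1 row → {Branch,AcctNo} = (869, V25) ✓
(Type=F, Rep=L34): 1 row → {Branch,AcctNo} = (870, V94) ✓
(Type=M, Rep=L34): 1 row → {Branch,AcctNo} = (877, V87) ✓
(Type=M, Rep=L52): 2 rows → {Branch,AcctNo} = (880, V88), (880, V88) ✓
(Type=L, Rep=L34): 1 row → {Branch,AcctNo} = (883, V28) ✓
(Type=M, Rep=L43): 2 rows → {Branch,AcctNo} = (877, V30), (877, V30) ✓
Every {Type, Rep} value is associated with a single {Branch, AcctNo} value, so {Type, Rep} -> {Branch, AcctNo} holds.

Yes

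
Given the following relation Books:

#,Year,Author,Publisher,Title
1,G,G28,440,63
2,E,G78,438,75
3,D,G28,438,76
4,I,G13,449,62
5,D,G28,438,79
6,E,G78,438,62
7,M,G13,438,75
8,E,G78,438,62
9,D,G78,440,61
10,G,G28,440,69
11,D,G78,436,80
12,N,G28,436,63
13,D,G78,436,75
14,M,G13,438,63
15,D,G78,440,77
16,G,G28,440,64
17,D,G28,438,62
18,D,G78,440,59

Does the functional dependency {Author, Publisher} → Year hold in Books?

(Author=G28, Publisher=440): rows 1, 10, 16 → Year = G, G, G ✓
(Author=G78, Publisher=438): rows 2, 6, 8 → Year = E, E, E ✓
(Author=G28, Publisher=438): rows 3, 5, 17 → Year = D, D, D ✓
(Author=G13, Publisher=449): row 4 → Year = I ✓
(Author=G13, Publisher=438): rows 7, 14 → Year = M, M ✓
(Author=G78, Publisher=440): rows 9, 15, 18 → Year = D, D, D ✓
(Author=G78, Publisher=436): rows 11, 13 → Year = D, D ✓
(Author=G28, Publisher=436): row 12 → Year = N ✓
Every {Author, Publisher} value is associated with a single Year value, so {Author, Publisher} → Year holds.

Yes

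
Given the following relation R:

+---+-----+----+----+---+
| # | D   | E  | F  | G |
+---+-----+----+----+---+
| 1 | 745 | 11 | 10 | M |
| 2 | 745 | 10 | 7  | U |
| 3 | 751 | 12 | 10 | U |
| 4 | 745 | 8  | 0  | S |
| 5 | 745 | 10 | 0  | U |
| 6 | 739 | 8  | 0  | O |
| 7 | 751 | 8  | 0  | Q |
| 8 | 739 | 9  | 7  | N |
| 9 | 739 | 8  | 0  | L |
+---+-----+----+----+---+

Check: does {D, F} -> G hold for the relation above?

No

(D=745, F=10): row 1 → G = M ✓
(D=745, F=7): row 2 → G = U ✓
(D=751, F=10): row 3 → G = U ✓
(D=745, F=0): rows 4, 5 → G takes values {S, U} — violation
(D=739, F=0): rows 6, 9 → G takes values {O, L} — violation
(D=751, F=0): row 7 → G = Q ✓
(D=739, F=7): row 8 → G = N ✓
Two rows agree on {D, F} but differ on G, so {D, F} -> G does not hold.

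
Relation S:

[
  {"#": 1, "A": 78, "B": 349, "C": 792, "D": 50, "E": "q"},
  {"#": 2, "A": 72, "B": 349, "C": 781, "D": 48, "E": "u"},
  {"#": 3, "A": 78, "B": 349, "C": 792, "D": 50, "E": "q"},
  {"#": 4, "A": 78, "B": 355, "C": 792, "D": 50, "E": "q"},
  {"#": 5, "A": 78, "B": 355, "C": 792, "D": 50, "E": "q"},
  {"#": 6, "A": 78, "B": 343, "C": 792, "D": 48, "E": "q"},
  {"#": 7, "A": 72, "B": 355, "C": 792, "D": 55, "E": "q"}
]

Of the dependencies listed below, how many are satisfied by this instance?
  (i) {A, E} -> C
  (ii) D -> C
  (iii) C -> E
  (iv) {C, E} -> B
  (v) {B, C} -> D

(i) {A, E} -> C: every LHS value maps to a single RHS value — holds.
(ii) D -> C: D=48: rows 2, 6 → C takes values {781, 792} — violation — fails.
(iii) C -> E: every LHS value maps to a single RHS value — holds.
(iv) {C, E} -> B: (C=792, E=q): rows 1, 3, 4, 5, 6, 7 → B takes values {349, 355, 343} — violation — fails.
(v) {B, C} -> D: (B=355, C=792): rows 4, 5, 7 → D takes values {50, 55} — violation — fails.
2 of the 5 dependencies hold.

2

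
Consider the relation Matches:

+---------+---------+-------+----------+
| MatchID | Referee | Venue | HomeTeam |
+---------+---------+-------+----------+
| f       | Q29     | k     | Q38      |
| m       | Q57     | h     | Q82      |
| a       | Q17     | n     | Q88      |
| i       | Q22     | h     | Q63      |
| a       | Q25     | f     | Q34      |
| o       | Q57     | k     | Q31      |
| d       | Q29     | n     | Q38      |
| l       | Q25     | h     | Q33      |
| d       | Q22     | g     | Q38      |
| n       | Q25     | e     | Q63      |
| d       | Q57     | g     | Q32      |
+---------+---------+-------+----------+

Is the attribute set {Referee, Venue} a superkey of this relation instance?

Yes

All 11 rows have distinct {Referee, Venue} values, so {Referee, Venue} → (all attributes) holds and {Referee, Venue} is a superkey.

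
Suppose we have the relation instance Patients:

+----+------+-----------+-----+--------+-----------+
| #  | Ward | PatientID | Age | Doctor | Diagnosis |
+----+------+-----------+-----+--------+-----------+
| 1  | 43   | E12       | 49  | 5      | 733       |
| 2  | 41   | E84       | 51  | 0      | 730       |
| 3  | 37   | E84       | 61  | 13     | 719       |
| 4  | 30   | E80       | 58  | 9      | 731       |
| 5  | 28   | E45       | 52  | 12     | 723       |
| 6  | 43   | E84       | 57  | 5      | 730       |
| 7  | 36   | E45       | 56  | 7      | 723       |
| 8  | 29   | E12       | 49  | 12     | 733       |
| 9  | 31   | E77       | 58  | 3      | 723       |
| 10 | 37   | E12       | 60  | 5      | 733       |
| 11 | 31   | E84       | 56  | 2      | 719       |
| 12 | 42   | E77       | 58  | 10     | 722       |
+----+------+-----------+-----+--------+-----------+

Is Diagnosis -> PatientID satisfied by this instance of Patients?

No

Diagnosis=733: rows 1, 8, 10 → PatientID = E12, E12, E12 ✓
Diagnosis=730: rows 2, 6 → PatientID = E84, E84 ✓
Diagnosis=719: rows 3, 11 → PatientID = E84, E84 ✓
Diagnosis=731: row 4 → PatientID = E80 ✓
Diagnosis=723: rows 5, 7, 9 → PatientID takes values {E45, E77} — violation
Diagnosis=722: row 12 → PatientID = E77 ✓
Two rows agree on Diagnosis but differ on PatientID, so Diagnosis -> PatientID does not hold.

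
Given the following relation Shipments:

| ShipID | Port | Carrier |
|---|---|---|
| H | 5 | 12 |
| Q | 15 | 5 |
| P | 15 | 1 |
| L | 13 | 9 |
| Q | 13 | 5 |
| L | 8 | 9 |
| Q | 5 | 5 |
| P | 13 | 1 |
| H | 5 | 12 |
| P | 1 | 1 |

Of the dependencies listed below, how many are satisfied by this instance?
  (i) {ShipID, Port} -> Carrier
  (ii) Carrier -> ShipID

(i) {ShipID, Port} -> Carrier: every LHS value maps to a single RHS value — holds.
(ii) Carrier -> ShipID: every LHS value maps to a single RHS value — holds.
2 of the 2 dependencies hold.

2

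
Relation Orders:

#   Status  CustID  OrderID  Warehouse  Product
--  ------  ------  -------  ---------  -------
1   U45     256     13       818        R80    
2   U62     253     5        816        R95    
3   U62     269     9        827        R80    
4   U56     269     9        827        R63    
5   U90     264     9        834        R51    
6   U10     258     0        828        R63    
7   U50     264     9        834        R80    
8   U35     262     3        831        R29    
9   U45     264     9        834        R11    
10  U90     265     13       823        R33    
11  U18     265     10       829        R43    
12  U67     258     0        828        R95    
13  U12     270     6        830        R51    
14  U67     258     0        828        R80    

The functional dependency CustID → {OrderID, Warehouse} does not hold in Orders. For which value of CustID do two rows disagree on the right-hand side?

265

CustID=256: row 1 → {OrderID,Warehouse} = (13, 818) ✓
CustID=253: row 2 → {OrderID,Warehouse} = (5, 816) ✓
CustID=269: rows 3, 4 → {OrderID,Warehouse} = (9, 827), (9, 827) ✓
CustID=264: rows 5, 7, 9 → {OrderID,Warehouse} = (9, 834), (9, 834), (9, 834) ✓
CustID=258: rows 6, 12, 14 → {OrderID,Warehouse} = (0, 828), (0, 828), (0, 828) ✓
CustID=262: row 8 → {OrderID,Warehouse} = (3, 831) ✓
CustID=265: rows 10, 11 → {OrderID,Warehouse} takes values {(13, 823), (10, 829)} — violation
CustID=270: row 13 → {OrderID,Warehouse} = (6, 830) ✓
The only CustID value with inconsistent RHS is CustID=265.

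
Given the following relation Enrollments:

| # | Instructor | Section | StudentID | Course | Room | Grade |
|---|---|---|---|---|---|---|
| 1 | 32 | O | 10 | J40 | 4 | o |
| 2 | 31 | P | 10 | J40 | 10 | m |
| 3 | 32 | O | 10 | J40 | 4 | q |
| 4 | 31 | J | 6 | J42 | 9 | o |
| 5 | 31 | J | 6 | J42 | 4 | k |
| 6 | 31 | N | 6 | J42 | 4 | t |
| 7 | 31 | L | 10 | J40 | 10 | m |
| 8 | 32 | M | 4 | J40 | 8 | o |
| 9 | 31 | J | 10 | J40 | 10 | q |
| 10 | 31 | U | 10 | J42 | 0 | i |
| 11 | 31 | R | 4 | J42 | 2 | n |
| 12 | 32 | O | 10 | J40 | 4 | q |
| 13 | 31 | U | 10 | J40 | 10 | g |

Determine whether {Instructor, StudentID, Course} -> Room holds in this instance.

No

(Instructor=32, StudentID=10, Course=J40): rows 1, 3, 12 → Room = 4, 4, 4 ✓
(Instructor=31, StudentID=10, Course=J40): rows 2, 7, 9, 13 → Room = 10, 10, 10, 10 ✓
(Instructor=31, StudentID=6, Course=J42): rows 4, 5, 6 → Room takes values {9, 4} — violation
(Instructor=32, StudentID=4, Course=J40): row 8 → Room = 8 ✓
(Instructor=31, StudentID=10, Course=J42): row 10 → Room = 0 ✓
(Instructor=31, StudentID=4, Course=J42): row 11 → Room = 2 ✓
Two rows agree on {Instructor, StudentID, Course} but differ on Room, so {Instructor, StudentID, Course} -> Room does not hold.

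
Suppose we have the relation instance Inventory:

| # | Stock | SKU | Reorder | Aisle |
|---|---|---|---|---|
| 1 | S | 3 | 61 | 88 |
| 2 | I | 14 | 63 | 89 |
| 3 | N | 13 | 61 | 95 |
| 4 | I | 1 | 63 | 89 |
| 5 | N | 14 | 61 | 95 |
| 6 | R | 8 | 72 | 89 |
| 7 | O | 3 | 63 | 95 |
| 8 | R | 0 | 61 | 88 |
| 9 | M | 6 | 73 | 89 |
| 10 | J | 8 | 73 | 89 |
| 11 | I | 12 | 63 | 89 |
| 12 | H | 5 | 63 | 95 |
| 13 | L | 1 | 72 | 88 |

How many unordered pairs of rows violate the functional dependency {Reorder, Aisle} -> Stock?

(Reorder=61, Aisle=88): violating pairs (1,8) — 1 pair.
(Reorder=63, Aisle=89): all 3 rows agree on Stock — 0 pairs.
(Reorder=61, Aisle=95): all 2 rows agree on Stock — 0 pairs.
(Reorder=63, Aisle=95): violating pairs (7,12) — 1 pair.
(Reorder=73, Aisle=89): violating pairs (9,10) — 1 pair.

3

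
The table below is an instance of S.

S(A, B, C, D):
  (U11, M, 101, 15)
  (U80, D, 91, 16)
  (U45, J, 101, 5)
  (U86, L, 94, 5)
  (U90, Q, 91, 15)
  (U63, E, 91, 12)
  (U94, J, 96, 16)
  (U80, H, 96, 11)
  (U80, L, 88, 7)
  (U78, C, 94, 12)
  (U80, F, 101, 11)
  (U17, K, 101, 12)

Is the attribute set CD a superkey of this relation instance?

Yes

All 12 rows have distinct CD values, so CD → (all attributes) holds and CD is a superkey.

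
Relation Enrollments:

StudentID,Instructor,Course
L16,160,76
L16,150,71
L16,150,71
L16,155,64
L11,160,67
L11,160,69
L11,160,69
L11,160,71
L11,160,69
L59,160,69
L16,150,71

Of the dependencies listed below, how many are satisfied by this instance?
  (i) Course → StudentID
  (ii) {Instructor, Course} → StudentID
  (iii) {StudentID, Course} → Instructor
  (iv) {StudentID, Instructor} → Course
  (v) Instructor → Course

1

(i) Course → StudentID: Course=71: 4 rows → StudentID takes values {L16, L11} — violation; Course=69: 4 rows → StudentID takes values {L11, L59} — violation — fails.
(ii) {Instructor, Course} → StudentID: (Instructor=160, Course=69): 4 rows → StudentID takes values {L11, L59} — violation — fails.
(iii) {StudentID, Course} → Instructor: every LHS value maps to a single RHS value — holds.
(iv) {StudentID, Instructor} → Course: (StudentID=L11, Instructor=160): 5 rows → Course takes values {67, 69, 71} — violation — fails.
(v) Instructor → Course: Instructor=160: 7 rows → Course takes values {76, 67, 69, 71} — violation — fails.
1 of the 5 dependencies holds.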